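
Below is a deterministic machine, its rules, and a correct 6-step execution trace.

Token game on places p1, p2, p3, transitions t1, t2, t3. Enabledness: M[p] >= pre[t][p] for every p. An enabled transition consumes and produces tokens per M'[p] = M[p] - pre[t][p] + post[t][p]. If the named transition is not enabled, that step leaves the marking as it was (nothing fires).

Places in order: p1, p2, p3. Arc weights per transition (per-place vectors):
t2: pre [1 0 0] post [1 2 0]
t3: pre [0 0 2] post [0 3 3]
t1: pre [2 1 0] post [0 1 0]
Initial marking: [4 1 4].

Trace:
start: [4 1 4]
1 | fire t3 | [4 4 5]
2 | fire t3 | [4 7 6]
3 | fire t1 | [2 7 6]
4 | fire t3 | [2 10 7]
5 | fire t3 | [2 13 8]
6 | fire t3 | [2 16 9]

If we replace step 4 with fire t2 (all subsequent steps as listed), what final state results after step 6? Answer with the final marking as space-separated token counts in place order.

2 15 8

(re-executing from step 4 with the substitution; state before step 4: [2 7 6])
4 | fire t2 | [2 9 6]
5 | fire t3 | [2 12 7]
6 | fire t3 | [2 15 8]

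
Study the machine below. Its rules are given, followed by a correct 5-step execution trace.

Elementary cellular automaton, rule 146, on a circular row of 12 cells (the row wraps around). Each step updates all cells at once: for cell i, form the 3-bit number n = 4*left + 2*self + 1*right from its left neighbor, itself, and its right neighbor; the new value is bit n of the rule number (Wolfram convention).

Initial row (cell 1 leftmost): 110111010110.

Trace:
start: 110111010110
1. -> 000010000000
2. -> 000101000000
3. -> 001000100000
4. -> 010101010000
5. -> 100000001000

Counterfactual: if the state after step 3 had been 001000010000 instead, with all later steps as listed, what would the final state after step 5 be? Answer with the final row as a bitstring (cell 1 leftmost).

100011000100

state after step 3 := 001000010000
4. -> 010100101000
5. -> 100011000100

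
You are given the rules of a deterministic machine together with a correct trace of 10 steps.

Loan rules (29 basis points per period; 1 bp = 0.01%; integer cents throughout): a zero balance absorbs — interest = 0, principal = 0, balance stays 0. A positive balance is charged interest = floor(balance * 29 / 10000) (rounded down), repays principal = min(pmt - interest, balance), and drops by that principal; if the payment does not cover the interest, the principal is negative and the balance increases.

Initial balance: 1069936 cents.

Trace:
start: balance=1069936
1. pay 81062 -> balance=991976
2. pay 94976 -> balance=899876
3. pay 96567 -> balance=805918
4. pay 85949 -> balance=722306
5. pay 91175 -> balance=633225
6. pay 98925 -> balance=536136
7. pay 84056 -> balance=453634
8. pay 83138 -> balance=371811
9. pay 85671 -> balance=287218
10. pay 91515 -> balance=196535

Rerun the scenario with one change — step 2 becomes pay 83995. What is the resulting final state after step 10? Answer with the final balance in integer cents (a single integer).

207774

(re-executing from step 2 with the substitution; state before step 2: balance=991976)
2. pay 83995 -> balance=910857
3. pay 96567 -> balance=816931
4. pay 85949 -> balance=733351
5. pay 91175 -> balance=644302
6. pay 98925 -> balance=547245
7. pay 84056 -> balance=464776
8. pay 83138 -> balance=382985
9. pay 85671 -> balance=298424
10. pay 91515 -> balance=207774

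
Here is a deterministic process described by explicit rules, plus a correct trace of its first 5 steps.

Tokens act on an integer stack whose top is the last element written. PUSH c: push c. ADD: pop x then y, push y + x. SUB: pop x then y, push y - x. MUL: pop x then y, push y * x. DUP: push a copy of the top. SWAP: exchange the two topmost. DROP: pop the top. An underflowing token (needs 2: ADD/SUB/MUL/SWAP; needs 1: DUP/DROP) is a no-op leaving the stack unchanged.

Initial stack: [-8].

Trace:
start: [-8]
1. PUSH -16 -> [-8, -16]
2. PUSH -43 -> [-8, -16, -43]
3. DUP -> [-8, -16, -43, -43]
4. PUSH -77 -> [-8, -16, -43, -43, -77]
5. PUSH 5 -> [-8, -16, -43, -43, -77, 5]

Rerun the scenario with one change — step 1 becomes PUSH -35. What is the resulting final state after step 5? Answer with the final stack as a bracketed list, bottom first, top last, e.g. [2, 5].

(re-executing from step 1 with the substitution; state before step 1: [-8])
1. PUSH -35 -> [-8, -35]
2. PUSH -43 -> [-8, -35, -43]
3. DUP -> [-8, -35, -43, -43]
4. PUSH -77 -> [-8, -35, -43, -43, -77]
5. PUSH 5 -> [-8, -35, -43, -43, -77, 5]

[-8, -35, -43, -43, -77, 5]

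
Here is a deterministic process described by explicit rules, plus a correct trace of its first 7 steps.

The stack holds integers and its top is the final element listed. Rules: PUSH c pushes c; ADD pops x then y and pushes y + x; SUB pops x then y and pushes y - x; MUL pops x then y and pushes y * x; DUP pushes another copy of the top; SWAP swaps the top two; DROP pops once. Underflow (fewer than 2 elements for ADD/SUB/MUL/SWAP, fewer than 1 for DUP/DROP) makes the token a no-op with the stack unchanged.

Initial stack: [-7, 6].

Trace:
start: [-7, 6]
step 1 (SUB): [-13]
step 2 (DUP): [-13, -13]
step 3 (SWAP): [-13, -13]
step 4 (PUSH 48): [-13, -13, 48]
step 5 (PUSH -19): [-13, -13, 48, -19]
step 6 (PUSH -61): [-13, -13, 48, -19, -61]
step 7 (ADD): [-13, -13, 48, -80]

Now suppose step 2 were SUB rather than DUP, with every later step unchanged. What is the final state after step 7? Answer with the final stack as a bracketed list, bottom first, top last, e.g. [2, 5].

(re-executing from step 2 with the substitution; state before step 2: [-13])
step 2 (SUB): [-13]
step 3 (SWAP): [-13]
step 4 (PUSH 48): [-13, 48]
step 5 (PUSH -19): [-13, 48, -19]
step 6 (PUSH -61): [-13, 48, -19, -61]
step 7 (ADD): [-13, 48, -80]

[-13, 48, -80]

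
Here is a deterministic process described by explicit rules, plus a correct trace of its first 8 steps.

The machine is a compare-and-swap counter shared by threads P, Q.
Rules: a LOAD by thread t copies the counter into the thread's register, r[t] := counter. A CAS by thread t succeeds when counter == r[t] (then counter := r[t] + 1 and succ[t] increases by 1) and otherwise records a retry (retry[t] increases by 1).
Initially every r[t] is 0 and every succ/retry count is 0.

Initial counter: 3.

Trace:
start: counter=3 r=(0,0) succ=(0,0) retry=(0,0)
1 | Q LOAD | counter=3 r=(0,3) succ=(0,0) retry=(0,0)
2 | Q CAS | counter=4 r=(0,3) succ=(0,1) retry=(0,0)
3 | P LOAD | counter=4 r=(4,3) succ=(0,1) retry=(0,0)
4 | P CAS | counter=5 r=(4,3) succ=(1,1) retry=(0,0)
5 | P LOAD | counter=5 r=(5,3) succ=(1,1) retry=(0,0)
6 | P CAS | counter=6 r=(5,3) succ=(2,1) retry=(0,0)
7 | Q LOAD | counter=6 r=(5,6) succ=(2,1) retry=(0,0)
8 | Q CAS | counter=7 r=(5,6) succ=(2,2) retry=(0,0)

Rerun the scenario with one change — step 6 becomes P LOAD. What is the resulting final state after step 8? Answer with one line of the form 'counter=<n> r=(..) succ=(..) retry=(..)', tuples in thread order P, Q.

(re-executing from step 6 with the substitution; state before step 6: counter=5 r=(5,3) succ=(1,1) retry=(0,0))
6 | P LOAD | counter=5 r=(5,3) succ=(1,1) retry=(0,0)
7 | Q LOAD | counter=5 r=(5,5) succ=(1,1) retry=(0,0)
8 | Q CAS | counter=6 r=(5,5) succ=(1,2) retry=(0,0)

counter=6 r=(5,5) succ=(1,2) retry=(0,0)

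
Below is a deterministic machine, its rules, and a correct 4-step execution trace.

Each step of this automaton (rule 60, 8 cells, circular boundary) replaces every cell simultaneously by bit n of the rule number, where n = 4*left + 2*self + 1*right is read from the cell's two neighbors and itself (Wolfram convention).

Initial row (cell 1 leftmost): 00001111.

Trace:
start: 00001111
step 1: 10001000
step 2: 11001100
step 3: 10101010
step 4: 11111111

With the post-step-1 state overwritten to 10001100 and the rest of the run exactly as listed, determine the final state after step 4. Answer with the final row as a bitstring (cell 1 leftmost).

01111000

state after step 1 := 10001100
step 2: 11001010
step 3: 10101111
step 4: 01111000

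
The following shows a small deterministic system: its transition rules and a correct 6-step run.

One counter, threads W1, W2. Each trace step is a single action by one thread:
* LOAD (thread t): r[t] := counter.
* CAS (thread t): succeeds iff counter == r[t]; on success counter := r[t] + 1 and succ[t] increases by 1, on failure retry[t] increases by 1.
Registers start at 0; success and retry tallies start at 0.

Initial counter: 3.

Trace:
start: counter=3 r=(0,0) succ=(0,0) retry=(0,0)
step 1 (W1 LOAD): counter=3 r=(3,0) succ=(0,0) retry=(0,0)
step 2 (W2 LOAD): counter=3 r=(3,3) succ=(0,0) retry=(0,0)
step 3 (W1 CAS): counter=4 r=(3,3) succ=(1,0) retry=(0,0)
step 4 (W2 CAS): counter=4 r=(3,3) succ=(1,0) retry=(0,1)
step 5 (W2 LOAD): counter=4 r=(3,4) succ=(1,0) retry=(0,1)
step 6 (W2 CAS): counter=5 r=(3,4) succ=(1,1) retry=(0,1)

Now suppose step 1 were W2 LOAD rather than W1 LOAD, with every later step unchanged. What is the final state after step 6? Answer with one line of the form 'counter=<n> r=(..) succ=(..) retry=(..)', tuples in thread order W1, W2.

counter=5 r=(0,4) succ=(0,2) retry=(1,0)

(re-executing from step 1 with the substitution; state before step 1: counter=3 r=(0,0) succ=(0,0) retry=(0,0))
step 1 (W2 LOAD): counter=3 r=(0,3) succ=(0,0) retry=(0,0)
step 2 (W2 LOAD): counter=3 r=(0,3) succ=(0,0) retry=(0,0)
step 3 (W1 CAS): counter=3 r=(0,3) succ=(0,0) retry=(1,0)
step 4 (W2 CAS): counter=4 r=(0,3) succ=(0,1) retry=(1,0)
step 5 (W2 LOAD): counter=4 r=(0,4) succ=(0,1) retry=(1,0)
step 6 (W2 CAS): counter=5 r=(0,4) succ=(0,2) retry=(1,0)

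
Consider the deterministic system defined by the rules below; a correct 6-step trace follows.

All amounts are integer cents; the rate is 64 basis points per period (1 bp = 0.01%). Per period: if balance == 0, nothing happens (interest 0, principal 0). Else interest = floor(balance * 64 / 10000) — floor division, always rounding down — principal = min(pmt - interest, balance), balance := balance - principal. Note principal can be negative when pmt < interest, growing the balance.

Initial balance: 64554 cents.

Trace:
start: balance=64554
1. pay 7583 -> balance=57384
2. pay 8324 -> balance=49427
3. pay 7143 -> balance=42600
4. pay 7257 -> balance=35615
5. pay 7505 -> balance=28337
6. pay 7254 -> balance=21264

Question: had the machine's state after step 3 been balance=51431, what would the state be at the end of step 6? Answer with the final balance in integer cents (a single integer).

30266

state after step 3 := balance=51431
4. pay 7257 -> balance=44503
5. pay 7505 -> balance=37282
6. pay 7254 -> balance=30266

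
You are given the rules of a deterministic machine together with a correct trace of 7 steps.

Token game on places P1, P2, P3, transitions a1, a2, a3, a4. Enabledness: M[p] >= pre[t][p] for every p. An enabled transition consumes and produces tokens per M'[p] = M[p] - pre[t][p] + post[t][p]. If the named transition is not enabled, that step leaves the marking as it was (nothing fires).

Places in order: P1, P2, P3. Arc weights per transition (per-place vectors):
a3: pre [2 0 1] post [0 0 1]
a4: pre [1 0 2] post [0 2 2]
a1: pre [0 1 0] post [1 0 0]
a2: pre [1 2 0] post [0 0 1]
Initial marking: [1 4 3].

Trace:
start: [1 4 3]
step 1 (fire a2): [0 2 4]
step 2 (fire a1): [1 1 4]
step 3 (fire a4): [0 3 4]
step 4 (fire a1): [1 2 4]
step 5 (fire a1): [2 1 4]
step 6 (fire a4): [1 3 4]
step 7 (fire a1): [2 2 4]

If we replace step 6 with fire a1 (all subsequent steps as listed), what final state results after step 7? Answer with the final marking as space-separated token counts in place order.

3 0 4

(re-executing from step 6 with the substitution; state before step 6: [2 1 4])
step 6 (fire a1): [3 0 4]
step 7 (fire a1): [3 0 4]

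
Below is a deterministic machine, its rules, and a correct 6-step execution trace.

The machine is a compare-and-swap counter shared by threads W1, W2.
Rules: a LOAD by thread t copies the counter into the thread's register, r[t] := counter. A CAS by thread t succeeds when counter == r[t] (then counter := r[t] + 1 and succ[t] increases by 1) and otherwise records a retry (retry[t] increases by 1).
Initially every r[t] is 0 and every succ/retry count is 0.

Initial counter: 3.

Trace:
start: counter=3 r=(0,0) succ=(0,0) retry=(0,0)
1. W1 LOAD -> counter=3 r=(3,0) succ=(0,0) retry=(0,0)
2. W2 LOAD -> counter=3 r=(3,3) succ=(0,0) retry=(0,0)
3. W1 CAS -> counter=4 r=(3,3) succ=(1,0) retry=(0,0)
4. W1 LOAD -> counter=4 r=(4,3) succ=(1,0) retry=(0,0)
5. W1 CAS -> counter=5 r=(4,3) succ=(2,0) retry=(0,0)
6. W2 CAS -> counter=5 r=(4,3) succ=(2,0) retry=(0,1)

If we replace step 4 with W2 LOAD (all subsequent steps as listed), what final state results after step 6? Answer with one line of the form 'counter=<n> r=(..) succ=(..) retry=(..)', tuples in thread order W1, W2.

(re-executing from step 4 with the substitution; state before step 4: counter=4 r=(3,3) succ=(1,0) retry=(0,0))
4. W2 LOAD -> counter=4 r=(3,4) succ=(1,0) retry=(0,0)
5. W1 CAS -> counter=4 r=(3,4) succ=(1,0) retry=(1,0)
6. W2 CAS -> counter=5 r=(3,4) succ=(1,1) retry=(1,0)

counter=5 r=(3,4) succ=(1,1) retry=(1,0)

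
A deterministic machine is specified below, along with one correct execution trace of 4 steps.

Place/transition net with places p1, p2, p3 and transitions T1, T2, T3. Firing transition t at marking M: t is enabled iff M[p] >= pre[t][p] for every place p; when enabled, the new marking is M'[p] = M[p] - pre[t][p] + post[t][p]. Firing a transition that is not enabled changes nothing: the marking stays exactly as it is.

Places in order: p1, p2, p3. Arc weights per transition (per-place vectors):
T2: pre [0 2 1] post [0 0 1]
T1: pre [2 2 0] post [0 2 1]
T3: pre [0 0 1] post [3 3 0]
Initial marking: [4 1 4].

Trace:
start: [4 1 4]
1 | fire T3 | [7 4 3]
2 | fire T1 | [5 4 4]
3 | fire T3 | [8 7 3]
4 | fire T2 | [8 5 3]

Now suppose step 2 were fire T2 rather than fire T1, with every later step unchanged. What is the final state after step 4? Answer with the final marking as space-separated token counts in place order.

10 3 2

(re-executing from step 2 with the substitution; state before step 2: [7 4 3])
2 | fire T2 | [7 2 3]
3 | fire T3 | [10 5 2]
4 | fire T2 | [10 3 2]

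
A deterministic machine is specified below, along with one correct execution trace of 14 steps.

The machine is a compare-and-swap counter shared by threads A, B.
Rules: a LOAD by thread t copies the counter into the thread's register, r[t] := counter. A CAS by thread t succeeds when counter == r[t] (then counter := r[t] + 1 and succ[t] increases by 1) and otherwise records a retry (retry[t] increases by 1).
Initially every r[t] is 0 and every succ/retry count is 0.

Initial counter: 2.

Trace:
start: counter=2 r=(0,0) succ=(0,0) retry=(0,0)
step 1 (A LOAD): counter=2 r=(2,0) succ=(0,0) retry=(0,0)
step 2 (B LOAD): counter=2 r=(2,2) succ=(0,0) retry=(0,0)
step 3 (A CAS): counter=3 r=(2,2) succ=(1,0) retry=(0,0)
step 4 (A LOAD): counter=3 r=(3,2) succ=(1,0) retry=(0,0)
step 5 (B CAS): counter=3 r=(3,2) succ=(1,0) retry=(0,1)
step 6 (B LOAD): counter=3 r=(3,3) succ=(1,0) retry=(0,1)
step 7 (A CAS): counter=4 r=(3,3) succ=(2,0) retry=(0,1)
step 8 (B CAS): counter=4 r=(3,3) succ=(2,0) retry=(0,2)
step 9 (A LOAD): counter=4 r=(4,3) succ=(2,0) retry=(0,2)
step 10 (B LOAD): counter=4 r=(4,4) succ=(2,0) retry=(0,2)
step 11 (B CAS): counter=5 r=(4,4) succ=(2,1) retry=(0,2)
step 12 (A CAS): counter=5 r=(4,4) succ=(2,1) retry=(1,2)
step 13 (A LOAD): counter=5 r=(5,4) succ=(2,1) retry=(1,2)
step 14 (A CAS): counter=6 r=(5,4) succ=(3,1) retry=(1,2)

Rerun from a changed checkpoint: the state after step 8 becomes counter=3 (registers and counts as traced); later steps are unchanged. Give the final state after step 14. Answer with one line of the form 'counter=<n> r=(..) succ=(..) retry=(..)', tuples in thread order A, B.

state after step 8 := counter=3 r=(3,3) succ=(2,0) retry=(0,2)
step 9 (A LOAD): counter=3 r=(3,3) succ=(2,0) retry=(0,2)
step 10 (B LOAD): counter=3 r=(3,3) succ=(2,0) retry=(0,2)
step 11 (B CAS): counter=4 r=(3,3) succ=(2,1) retry=(0,2)
step 12 (A CAS): counter=4 r=(3,3) succ=(2,1) retry=(1,2)
step 13 (A LOAD): counter=4 r=(4,3) succ=(2,1) retry=(1,2)
step 14 (A CAS): counter=5 r=(4,3) succ=(3,1) retry=(1,2)

counter=5 r=(4,3) succ=(3,1) retry=(1,2)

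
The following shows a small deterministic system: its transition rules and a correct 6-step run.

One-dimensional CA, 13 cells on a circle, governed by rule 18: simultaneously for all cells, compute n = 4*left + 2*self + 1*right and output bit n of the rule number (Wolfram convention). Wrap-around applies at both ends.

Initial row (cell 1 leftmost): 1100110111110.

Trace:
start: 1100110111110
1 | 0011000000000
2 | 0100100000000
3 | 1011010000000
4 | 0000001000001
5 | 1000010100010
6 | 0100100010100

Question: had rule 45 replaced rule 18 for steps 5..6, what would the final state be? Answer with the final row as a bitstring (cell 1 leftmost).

1100011110011

(re-executing steps 5..6 under rule 45; state before step 5: 0000001000001)
5 | 0111101011101
6 | 1100011110011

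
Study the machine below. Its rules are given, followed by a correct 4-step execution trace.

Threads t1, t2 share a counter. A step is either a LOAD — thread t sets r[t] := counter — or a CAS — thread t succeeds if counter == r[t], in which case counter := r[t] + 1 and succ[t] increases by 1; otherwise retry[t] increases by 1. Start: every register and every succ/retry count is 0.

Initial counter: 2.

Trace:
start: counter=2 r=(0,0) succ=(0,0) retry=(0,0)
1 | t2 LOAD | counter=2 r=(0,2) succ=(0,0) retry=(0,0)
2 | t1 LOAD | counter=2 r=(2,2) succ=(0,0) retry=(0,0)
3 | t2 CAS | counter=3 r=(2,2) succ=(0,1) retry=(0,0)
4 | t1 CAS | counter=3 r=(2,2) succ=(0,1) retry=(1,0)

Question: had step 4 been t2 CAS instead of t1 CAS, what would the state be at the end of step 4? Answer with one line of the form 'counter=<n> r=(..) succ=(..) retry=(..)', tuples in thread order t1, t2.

(re-executing from step 4 with the substitution; state before step 4: counter=3 r=(2,2) succ=(0,1) retry=(0,0))
4 | t2 CAS | counter=3 r=(2,2) succ=(0,1) retry=(0,1)

counter=3 r=(2,2) succ=(0,1) retry=(0,1)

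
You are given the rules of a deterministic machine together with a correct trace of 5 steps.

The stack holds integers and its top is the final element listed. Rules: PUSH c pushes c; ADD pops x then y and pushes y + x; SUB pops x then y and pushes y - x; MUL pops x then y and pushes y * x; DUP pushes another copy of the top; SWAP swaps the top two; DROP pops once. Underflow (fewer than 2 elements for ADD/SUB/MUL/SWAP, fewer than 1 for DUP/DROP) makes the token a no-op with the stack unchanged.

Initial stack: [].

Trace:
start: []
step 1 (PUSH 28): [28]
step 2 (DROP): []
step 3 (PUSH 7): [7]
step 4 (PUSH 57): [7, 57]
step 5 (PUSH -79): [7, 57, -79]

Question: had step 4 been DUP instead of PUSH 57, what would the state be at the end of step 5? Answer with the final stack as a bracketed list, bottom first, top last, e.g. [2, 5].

(re-executing from step 4 with the substitution; state before step 4: [7])
step 4 (DUP): [7, 7]
step 5 (PUSH -79): [7, 7, -79]

[7, 7, -79]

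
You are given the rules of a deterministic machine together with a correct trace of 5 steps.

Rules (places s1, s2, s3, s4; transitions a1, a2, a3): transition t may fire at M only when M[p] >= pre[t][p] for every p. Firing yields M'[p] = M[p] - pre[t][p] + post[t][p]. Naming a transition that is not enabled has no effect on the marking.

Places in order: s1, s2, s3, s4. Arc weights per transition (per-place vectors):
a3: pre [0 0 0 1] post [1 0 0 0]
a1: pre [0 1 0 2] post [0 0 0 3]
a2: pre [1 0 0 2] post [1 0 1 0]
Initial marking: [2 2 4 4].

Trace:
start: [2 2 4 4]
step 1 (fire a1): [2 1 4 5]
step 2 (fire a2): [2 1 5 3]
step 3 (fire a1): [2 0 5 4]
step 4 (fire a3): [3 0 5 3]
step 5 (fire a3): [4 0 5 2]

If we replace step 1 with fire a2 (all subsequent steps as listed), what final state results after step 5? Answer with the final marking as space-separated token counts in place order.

2 2 6 0

(re-executing from step 1 with the substitution; state before step 1: [2 2 4 4])
step 1 (fire a2): [2 2 5 2]
step 2 (fire a2): [2 2 6 0]
step 3 (fire a1): [2 2 6 0]
step 4 (fire a3): [2 2 6 0]
step 5 (fire a3): [2 2 6 0]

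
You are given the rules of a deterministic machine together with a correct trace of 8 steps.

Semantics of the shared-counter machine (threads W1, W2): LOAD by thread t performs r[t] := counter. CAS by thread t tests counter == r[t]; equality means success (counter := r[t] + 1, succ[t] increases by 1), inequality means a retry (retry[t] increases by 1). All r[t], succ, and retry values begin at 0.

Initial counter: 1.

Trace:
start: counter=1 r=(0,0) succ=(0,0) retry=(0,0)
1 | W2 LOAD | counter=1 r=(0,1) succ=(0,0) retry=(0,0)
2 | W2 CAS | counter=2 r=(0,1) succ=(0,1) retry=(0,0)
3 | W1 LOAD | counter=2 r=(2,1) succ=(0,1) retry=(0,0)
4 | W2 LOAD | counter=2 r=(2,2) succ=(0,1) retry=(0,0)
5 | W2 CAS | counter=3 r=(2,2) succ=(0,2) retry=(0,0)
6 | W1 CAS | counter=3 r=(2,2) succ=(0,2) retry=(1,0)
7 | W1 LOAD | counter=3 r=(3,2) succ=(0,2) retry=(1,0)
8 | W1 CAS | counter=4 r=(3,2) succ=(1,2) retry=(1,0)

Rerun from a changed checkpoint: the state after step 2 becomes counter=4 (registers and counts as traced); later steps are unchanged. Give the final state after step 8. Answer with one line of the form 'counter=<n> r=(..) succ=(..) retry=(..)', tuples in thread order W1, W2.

state after step 2 := counter=4 r=(0,1) succ=(0,1) retry=(0,0)
3 | W1 LOAD | counter=4 r=(4,1) succ=(0,1) retry=(0,0)
4 | W2 LOAD | counter=4 r=(4,4) succ=(0,1) retry=(0,0)
5 | W2 CAS | counter=5 r=(4,4) succ=(0,2) retry=(0,0)
6 | W1 CAS | counter=5 r=(4,4) succ=(0,2) retry=(1,0)
7 | W1 LOAD | counter=5 r=(5,4) succ=(0,2) retry=(1,0)
8 | W1 CAS | counter=6 r=(5,4) succ=(1,2) retry=(1,0)

counter=6 r=(5,4) succ=(1,2) retry=(1,0)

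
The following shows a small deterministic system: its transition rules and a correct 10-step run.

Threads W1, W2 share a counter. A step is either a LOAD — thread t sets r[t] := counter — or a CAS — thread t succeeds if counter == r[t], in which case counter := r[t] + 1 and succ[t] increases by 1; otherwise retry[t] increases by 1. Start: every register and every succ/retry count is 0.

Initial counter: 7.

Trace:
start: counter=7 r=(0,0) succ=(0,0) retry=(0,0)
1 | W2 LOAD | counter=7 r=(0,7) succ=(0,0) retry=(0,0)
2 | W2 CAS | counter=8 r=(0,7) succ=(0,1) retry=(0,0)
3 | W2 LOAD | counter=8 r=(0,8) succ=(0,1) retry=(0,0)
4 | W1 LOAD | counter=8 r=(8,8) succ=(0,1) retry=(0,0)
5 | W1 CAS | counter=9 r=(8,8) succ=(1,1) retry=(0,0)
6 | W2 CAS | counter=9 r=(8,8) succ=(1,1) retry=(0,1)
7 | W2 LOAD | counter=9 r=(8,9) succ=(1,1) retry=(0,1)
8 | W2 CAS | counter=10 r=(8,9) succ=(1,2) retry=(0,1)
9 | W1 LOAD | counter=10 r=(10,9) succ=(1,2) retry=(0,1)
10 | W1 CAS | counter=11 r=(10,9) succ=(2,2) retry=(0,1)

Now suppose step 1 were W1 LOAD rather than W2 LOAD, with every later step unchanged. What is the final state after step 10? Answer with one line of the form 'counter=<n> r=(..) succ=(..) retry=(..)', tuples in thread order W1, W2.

counter=10 r=(9,8) succ=(2,1) retry=(0,2)

(re-executing from step 1 with the substitution; state before step 1: counter=7 r=(0,0) succ=(0,0) retry=(0,0))
1 | W1 LOAD | counter=7 r=(7,0) succ=(0,0) retry=(0,0)
2 | W2 CAS | counter=7 r=(7,0) succ=(0,0) retry=(0,1)
3 | W2 LOAD | counter=7 r=(7,7) succ=(0,0) retry=(0,1)
4 | W1 LOAD | counter=7 r=(7,7) succ=(0,0) retry=(0,1)
5 | W1 CAS | counter=8 r=(7,7) succ=(1,0) retry=(0,1)
6 | W2 CAS | counter=8 r=(7,7) succ=(1,0) retry=(0,2)
7 | W2 LOAD | counter=8 r=(7,8) succ=(1,0) retry=(0,2)
8 | W2 CAS | counter=9 r=(7,8) succ=(1,1) retry=(0,2)
9 | W1 LOAD | counter=9 r=(9,8) succ=(1,1) retry=(0,2)
10 | W1 CAS | counter=10 r=(9,8) succ=(2,1) retry=(0,2)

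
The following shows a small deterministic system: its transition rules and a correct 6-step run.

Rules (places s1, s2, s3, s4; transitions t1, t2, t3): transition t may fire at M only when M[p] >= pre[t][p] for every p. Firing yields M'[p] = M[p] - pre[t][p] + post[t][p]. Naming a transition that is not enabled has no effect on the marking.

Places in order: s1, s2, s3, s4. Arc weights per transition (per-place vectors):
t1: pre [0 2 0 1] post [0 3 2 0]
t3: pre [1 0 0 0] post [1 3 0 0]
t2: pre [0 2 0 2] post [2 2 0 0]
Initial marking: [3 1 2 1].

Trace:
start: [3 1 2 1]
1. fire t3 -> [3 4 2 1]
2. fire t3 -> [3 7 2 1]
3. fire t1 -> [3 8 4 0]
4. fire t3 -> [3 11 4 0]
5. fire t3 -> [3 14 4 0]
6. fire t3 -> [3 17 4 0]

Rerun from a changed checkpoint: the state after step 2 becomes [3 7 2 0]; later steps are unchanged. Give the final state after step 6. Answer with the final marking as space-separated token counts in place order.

3 16 2 0

state after step 2 := [3 7 2 0]
3. fire t1 -> [3 7 2 0]
4. fire t3 -> [3 10 2 0]
5. fire t3 -> [3 13 2 0]
6. fire t3 -> [3 16 2 0]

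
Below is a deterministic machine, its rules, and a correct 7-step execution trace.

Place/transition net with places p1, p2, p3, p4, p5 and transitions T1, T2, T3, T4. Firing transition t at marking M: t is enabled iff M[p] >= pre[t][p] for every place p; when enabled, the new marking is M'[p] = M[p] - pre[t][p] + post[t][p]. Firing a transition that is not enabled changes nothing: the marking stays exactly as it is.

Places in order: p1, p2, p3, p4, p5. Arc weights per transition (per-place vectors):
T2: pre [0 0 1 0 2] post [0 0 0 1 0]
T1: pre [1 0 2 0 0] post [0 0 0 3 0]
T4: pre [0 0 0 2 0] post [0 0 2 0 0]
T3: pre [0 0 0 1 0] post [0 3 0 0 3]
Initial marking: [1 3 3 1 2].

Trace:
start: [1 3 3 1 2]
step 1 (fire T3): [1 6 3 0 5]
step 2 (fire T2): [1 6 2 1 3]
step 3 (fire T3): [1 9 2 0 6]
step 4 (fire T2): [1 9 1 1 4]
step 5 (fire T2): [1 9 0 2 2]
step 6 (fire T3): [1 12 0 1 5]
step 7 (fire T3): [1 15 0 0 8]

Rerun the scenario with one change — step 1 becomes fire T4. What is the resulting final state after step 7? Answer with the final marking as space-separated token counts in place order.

1 12 1 0 7

(re-executing from step 1 with the substitution; state before step 1: [1 3 3 1 2])
step 1 (fire T4): [1 3 3 1 2]
step 2 (fire T2): [1 3 2 2 0]
step 3 (fire T3): [1 6 2 1 3]
step 4 (fire T2): [1 6 1 2 1]
step 5 (fire T2): [1 6 1 2 1]
step 6 (fire T3): [1 9 1 1 4]
step 7 (fire T3): [1 12 1 0 7]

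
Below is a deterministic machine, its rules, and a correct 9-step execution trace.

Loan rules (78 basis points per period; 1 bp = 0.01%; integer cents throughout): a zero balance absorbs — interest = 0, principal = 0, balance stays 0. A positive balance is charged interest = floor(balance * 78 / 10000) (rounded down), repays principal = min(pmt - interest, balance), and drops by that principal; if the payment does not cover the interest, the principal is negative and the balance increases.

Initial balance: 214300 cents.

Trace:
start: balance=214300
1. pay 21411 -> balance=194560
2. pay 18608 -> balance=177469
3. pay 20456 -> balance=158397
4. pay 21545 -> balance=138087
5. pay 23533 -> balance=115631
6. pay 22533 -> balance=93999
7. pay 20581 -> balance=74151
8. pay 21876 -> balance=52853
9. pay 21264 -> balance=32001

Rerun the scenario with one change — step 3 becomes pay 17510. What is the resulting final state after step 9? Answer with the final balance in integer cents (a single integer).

35088

(re-executing from step 3 with the substitution; state before step 3: balance=177469)
3. pay 17510 -> balance=161343
4. pay 21545 -> balance=141056
5. pay 23533 -> balance=118623
6. pay 22533 -> balance=97015
7. pay 20581 -> balance=77190
8. pay 21876 -> balance=55916
9. pay 21264 -> balance=35088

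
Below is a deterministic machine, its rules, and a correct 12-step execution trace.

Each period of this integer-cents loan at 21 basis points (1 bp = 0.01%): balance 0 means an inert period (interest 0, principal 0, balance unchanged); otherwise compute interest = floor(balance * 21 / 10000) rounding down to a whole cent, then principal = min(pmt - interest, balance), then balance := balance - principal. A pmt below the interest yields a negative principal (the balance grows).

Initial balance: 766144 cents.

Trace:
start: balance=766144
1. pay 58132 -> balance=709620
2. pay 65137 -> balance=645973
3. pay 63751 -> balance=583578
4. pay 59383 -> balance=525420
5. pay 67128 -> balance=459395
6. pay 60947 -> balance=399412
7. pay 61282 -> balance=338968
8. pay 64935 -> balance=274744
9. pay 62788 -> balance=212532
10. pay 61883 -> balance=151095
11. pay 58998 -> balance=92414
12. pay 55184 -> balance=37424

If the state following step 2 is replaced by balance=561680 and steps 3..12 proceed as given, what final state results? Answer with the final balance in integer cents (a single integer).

0

state after step 2 := balance=561680
3. pay 63751 -> balance=499108
4. pay 59383 -> balance=440773
5. pay 67128 -> balance=374570
6. pay 60947 -> balance=314409
7. pay 61282 -> balance=253787
8. pay 64935 -> balance=189384
9. pay 62788 -> balance=126993
10. pay 61883 -> balance=65376
11. pay 58998 -> balance=6515
12. pay 55184 -> balance=0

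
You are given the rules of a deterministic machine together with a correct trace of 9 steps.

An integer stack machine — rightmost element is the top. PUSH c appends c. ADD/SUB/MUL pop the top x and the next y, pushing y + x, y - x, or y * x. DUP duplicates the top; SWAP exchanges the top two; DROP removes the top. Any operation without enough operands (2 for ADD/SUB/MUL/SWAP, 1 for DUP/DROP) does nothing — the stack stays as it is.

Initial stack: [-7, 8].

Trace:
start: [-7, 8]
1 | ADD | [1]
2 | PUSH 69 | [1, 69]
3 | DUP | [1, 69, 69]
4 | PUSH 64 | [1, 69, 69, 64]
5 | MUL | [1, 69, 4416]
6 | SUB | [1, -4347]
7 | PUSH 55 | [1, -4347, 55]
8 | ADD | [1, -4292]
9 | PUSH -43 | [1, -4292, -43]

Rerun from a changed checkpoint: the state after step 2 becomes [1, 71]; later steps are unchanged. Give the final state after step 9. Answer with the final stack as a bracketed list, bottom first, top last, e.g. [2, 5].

state after step 2 := [1, 71]
3 | DUP | [1, 71, 71]
4 | PUSH 64 | [1, 71, 71, 64]
5 | MUL | [1, 71, 4544]
6 | SUB | [1, -4473]
7 | PUSH 55 | [1, -4473, 55]
8 | ADD | [1, -4418]
9 | PUSH -43 | [1, -4418, -43]

[1, -4418, -43]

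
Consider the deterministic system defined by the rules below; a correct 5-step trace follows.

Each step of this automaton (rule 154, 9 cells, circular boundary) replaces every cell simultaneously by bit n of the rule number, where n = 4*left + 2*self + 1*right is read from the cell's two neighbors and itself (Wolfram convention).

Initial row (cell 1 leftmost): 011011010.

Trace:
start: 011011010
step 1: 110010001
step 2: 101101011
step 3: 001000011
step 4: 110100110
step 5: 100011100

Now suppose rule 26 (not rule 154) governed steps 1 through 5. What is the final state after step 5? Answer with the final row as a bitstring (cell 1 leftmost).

011011011

(re-executing steps 1..5 under rule 26; state before step 1: 011011010)
step 1: 110010001
step 2: 001101011
step 3: 111000010
step 4: 100100100
step 5: 011011011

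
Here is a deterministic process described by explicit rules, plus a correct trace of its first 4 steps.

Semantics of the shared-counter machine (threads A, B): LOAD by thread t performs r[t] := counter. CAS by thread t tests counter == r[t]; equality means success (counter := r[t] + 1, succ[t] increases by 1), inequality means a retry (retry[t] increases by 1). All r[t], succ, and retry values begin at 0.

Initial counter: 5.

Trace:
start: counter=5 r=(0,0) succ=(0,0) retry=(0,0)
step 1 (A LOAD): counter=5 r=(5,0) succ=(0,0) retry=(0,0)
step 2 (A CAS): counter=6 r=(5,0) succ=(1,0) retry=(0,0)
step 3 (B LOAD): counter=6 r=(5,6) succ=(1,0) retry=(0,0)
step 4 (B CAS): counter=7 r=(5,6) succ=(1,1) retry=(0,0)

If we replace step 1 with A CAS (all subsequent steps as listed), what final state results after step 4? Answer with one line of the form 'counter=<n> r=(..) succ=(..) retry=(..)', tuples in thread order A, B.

counter=6 r=(0,5) succ=(0,1) retry=(2,0)

(re-executing from step 1 with the substitution; state before step 1: counter=5 r=(0,0) succ=(0,0) retry=(0,0))
step 1 (A CAS): counter=5 r=(0,0) succ=(0,0) retry=(1,0)
step 2 (A CAS): counter=5 r=(0,0) succ=(0,0) retry=(2,0)
step 3 (B LOAD): counter=5 r=(0,5) succ=(0,0) retry=(2,0)
step 4 (B CAS): counter=6 r=(0,5) succ=(0,1) retry=(2,0)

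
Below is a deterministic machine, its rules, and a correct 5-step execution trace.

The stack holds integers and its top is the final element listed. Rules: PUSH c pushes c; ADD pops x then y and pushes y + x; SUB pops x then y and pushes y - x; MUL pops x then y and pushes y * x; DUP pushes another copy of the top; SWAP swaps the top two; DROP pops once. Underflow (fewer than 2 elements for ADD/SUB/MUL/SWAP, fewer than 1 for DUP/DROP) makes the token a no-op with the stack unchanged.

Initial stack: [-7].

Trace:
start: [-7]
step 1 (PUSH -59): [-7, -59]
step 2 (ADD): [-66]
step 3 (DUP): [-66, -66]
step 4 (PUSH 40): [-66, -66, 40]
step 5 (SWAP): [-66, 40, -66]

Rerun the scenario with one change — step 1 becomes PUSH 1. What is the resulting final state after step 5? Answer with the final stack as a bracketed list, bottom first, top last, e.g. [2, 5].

[-6, 40, -6]

(re-executing from step 1 with the substitution; state before step 1: [-7])
step 1 (PUSH 1): [-7, 1]
step 2 (ADD): [-6]
step 3 (DUP): [-6, -6]
step 4 (PUSH 40): [-6, -6, 40]
step 5 (SWAP): [-6, 40, -6]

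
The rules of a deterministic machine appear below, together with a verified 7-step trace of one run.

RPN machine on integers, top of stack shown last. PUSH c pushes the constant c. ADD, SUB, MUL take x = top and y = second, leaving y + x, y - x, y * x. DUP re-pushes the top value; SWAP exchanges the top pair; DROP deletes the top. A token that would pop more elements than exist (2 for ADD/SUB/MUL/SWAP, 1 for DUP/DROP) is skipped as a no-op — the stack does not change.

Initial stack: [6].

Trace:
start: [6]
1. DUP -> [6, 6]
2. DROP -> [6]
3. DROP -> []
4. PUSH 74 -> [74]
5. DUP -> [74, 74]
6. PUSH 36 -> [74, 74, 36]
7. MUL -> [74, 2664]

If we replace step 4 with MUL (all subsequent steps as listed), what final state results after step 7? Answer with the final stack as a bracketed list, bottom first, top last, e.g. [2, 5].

[36]

(re-executing from step 4 with the substitution; state before step 4: [])
4. MUL -> []
5. DUP -> []
6. PUSH 36 -> [36]
7. MUL -> [36]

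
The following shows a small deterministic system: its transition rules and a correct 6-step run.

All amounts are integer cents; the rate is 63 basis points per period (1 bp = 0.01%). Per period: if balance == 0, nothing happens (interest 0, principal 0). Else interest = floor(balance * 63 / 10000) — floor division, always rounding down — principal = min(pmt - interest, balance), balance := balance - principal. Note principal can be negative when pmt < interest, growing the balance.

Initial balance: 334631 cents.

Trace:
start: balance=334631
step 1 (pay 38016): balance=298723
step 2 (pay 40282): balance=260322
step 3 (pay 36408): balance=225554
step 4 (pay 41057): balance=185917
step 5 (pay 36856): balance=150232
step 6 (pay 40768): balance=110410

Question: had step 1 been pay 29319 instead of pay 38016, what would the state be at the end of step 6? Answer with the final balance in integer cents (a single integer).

(re-executing from step 1 with the substitution; state before step 1: balance=334631)
step 1 (pay 29319): balance=307420
step 2 (pay 40282): balance=269074
step 3 (pay 36408): balance=234361
step 4 (pay 41057): balance=194780
step 5 (pay 36856): balance=159151
step 6 (pay 40768): balance=119385

119385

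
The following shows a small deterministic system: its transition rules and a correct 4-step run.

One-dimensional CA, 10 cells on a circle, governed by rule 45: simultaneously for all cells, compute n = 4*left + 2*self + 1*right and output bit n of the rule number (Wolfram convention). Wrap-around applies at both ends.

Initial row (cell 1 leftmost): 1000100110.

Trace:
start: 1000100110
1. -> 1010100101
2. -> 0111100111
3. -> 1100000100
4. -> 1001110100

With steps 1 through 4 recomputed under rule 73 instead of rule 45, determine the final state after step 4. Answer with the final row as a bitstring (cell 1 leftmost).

(re-executing steps 1..4 under rule 73; state before step 1: 1000100110)
1. -> 0010000110
2. -> 1000110110
3. -> 0010110110
4. -> 1000110110

1000110110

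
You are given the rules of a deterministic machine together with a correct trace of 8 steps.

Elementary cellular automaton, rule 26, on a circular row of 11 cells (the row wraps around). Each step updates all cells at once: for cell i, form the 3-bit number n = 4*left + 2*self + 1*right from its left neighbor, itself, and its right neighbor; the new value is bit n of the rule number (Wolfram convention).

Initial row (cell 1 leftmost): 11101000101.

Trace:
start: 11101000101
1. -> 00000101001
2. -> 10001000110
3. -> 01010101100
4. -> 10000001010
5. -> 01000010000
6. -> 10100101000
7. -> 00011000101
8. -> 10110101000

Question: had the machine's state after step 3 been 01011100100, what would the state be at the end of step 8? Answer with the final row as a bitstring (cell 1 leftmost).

00100100001

state after step 3 := 01011100100
4. -> 10010011010
5. -> 01101110000
6. -> 11001001000
7. -> 10110110101
8. -> 00100100001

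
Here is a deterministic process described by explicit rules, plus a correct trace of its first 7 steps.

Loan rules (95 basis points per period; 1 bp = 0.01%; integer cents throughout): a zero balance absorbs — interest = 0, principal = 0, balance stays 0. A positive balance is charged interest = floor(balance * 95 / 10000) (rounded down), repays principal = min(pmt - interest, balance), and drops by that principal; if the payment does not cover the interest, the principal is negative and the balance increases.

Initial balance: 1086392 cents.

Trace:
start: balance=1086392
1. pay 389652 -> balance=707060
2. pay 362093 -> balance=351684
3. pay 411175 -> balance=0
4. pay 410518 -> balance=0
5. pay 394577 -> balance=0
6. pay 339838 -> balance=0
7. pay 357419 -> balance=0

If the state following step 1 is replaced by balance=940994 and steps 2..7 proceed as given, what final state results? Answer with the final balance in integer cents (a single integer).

state after step 1 := balance=940994
2. pay 362093 -> balance=587840
3. pay 411175 -> balance=182249
4. pay 410518 -> balance=0
5. pay 394577 -> balance=0
6. pay 339838 -> balance=0
7. pay 357419 -> balance=0

0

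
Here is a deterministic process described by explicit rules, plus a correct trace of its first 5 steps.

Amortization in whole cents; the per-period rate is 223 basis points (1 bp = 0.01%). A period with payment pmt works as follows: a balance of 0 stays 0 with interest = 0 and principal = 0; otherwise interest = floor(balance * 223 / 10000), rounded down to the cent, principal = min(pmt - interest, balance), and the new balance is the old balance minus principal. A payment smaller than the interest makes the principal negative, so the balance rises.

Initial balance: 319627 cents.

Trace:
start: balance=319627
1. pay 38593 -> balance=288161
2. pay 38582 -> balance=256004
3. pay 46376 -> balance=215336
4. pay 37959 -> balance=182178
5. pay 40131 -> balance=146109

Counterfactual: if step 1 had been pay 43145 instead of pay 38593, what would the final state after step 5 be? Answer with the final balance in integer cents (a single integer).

141139

(re-executing from step 1 with the substitution; state before step 1: balance=319627)
1. pay 43145 -> balance=283609
2. pay 38582 -> balance=251351
3. pay 46376 -> balance=210580
4. pay 37959 -> balance=177316
5. pay 40131 -> balance=141139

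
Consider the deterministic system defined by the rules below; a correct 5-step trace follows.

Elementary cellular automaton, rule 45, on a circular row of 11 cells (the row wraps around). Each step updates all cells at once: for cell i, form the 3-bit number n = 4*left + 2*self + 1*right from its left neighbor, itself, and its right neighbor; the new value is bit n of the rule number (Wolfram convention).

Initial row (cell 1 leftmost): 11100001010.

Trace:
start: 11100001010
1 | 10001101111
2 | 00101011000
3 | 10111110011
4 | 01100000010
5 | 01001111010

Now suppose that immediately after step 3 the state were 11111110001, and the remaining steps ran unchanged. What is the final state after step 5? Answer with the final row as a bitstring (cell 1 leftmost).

state after step 3 := 11111110001
4 | 00000000101
5 | 01111110111

01111110111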